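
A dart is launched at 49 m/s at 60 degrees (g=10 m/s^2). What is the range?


Given: v0 = 49 m/s, theta = 60 deg, g = 10 m/s^2
sin(2*60) = sin(120) = sqrt(3)/2
Using R = v0^2 * sin(2*theta) / g
R = 49^2 * (sqrt(3)/2) / 10
R = 2401 * sqrt(3) / 20
R = 2401/20*sqrt(3) m

2401/20*sqrt(3) m


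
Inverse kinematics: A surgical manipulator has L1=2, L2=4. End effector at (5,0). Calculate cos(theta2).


Given: L1 = 2, L2 = 4, target (x, y) = (5, 0)
Using cos(theta2) = (x^2 + y^2 - L1^2 - L2^2) / (2*L1*L2)
x^2 + y^2 = 5^2 + 0 = 25
L1^2 + L2^2 = 4 + 16 = 20
Numerator = 25 - 20 = 5
Denominator = 2*2*4 = 16
cos(theta2) = 5/16 = 5/16

5/16


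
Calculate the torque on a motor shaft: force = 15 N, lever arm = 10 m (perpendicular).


Given: F = 15 N, r = 10 m, angle = 90 deg (perpendicular)
Using tau = F * r * sin(90)
sin(90) = 1
tau = 15 * 10 * 1
tau = 150 Nm

150 Nm


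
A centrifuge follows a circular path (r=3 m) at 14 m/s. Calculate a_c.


Given: v = 14 m/s, r = 3 m
Using a_c = v^2 / r
a_c = 14^2 / 3
a_c = 196 / 3
a_c = 196/3 m/s^2

196/3 m/s^2


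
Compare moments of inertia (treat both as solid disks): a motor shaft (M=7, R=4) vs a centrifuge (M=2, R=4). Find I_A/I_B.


Given: M1=7 kg, R1=4 m, M2=2 kg, R2=4 m
For a disk: I = (1/2)*M*R^2, so I_A/I_B = (M1*R1^2)/(M2*R2^2)
M1*R1^2 = 7*16 = 112
M2*R2^2 = 2*16 = 32
I_A/I_B = 112/32 = 7/2

7/2


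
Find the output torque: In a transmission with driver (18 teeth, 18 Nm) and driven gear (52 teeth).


Given: N1 = 18, N2 = 52, T1 = 18 Nm
Using T2/T1 = N2/N1
T2 = T1 * N2 / N1
T2 = 18 * 52 / 18
T2 = 936 / 18
T2 = 52 Nm

52 Nm


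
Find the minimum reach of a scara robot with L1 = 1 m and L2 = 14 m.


Given: L1 = 1 m, L2 = 14 m
For a 2-link planar arm, min reach = |L1 - L2| (second link folded back)
Min reach = |1 - 14|
Min reach = 13 m

13 m


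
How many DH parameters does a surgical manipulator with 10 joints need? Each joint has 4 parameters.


Given: 10 joints, 4 DH parameters per joint (d, theta, a, alpha)
Total DH parameters = number_of_joints * 4
Total = 10 * 4
Total = 40

40


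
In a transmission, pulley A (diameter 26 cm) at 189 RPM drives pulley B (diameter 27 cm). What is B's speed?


Given: D1 = 26 cm, w1 = 189 RPM, D2 = 27 cm
Using D1*w1 = D2*w2
w2 = D1*w1 / D2
w2 = 26*189 / 27
w2 = 4914 / 27
w2 = 182 RPM

182 RPM


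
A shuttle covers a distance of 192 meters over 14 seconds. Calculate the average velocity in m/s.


Given: distance d = 192 m, time t = 14 s
Using v = d / t
v = 192 / 14
v = 96/7 m/s

96/7 m/s


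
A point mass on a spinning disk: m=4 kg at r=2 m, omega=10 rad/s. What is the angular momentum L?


Given: m = 4 kg, r = 2 m, omega = 10 rad/s
For a point mass: I = m*r^2
I = 4*2^2 = 4*4 = 16
L = I*omega = 16*10
L = 160 kg*m^2/s

160 kg*m^2/s


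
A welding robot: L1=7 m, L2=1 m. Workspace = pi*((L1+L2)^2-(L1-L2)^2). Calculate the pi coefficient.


Given: L1 = 7, L2 = 1
(L1+L2)^2 = (8)^2 = 64
(L1-L2)^2 = (6)^2 = 36
Difference = 64 - 36 = 28
This equals 4*L1*L2 = 4*7*1 = 28
Workspace area = 28*pi

28


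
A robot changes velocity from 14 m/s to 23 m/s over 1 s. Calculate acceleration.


Given: initial velocity v0 = 14 m/s, final velocity v = 23 m/s, time t = 1 s
Using a = (v - v0) / t
a = (23 - 14) / 1
a = 9 / 1
a = 9 m/s^2

9 m/s^2


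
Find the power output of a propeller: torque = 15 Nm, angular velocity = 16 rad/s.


Given: tau = 15 Nm, omega = 16 rad/s
Using P = tau * omega
P = 15 * 16
P = 240 W

240 W


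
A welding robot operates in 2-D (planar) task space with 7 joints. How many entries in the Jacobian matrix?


Given: task space dimension = 2, joints = 7
Jacobian is a 2 x 7 matrix
Total entries = rows * columns
Total = 2 * 7
Total = 14

14


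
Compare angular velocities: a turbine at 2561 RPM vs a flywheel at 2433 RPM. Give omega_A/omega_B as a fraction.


Given: RPM_A = 2561, RPM_B = 2433
omega = 2*pi*RPM/60, so omega_A/omega_B = RPM_A / RPM_B
omega_A/omega_B = 2561 / 2433
omega_A/omega_B = 2561/2433

2561/2433


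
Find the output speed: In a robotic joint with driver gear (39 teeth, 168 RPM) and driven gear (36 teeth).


Given: N1 = 39 teeth, w1 = 168 RPM, N2 = 36 teeth
Using N1*w1 = N2*w2
w2 = N1*w1 / N2
w2 = 39*168 / 36
w2 = 6552 / 36
w2 = 182 RPM

182 RPM


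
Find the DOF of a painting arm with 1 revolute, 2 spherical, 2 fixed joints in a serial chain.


Given: serial robot with 1 revolute, 2 spherical, 2 fixed joints
DOF contribution per joint type: revolute=1, prismatic=1, spherical=3, fixed=0
DOF = 1*1 + 2*3 + 2*0
DOF = 7

7


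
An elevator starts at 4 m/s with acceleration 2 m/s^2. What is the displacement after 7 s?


Given: v0 = 4 m/s, a = 2 m/s^2, t = 7 s
Using s = v0*t + (1/2)*a*t^2
s = 4*7 + (1/2)*2*7^2
s = 28 + (1/2)*98
s = 28 + 49
s = 77

77 m


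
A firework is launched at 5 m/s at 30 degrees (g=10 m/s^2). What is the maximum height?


Given: v0 = 5 m/s, theta = 30 deg, g = 10 m/s^2
sin^2(30) = 1/4
Using H = v0^2 * sin^2(theta) / (2*g)
H = 5^2 * 1/4 / (2*10)
H = 25 * 1/4 / 20
H = 25/4 / 20
H = 5/16 m

5/16 m


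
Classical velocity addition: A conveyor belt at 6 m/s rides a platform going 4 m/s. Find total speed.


Given: object velocity = 6 m/s, platform velocity = 4 m/s (same direction)
Using classical velocity addition: v_total = v_object + v_platform
v_total = 6 + 4
v_total = 10 m/s

10 m/s


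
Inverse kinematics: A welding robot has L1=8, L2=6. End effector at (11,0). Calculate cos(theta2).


Given: L1 = 8, L2 = 6, target (x, y) = (11, 0)
Using cos(theta2) = (x^2 + y^2 - L1^2 - L2^2) / (2*L1*L2)
x^2 + y^2 = 11^2 + 0 = 121
L1^2 + L2^2 = 64 + 36 = 100
Numerator = 121 - 100 = 21
Denominator = 2*8*6 = 96
cos(theta2) = 21/96 = 7/32

7/32


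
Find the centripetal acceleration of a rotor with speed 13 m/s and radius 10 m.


Given: v = 13 m/s, r = 10 m
Using a_c = v^2 / r
a_c = 13^2 / 10
a_c = 169 / 10
a_c = 169/10 m/s^2

169/10 m/s^2


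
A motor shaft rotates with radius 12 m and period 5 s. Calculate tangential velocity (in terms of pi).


Given: radius r = 12 m, period T = 5 s
Using v = 2*pi*r / T
v = 2*pi*12 / 5
v = 24*pi / 5
v = 24/5*pi m/s

24/5*pi m/s


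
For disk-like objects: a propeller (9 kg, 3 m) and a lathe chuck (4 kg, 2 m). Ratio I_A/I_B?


Given: M1=9 kg, R1=3 m, M2=4 kg, R2=2 m
For a disk: I = (1/2)*M*R^2, so I_A/I_B = (M1*R1^2)/(M2*R2^2)
M1*R1^2 = 9*9 = 81
M2*R2^2 = 4*4 = 16
I_A/I_B = 81/16 = 81/16

81/16


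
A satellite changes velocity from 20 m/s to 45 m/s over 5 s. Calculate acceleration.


Given: initial velocity v0 = 20 m/s, final velocity v = 45 m/s, time t = 5 s
Using a = (v - v0) / t
a = (45 - 20) / 5
a = 25 / 5
a = 5 m/s^2

5 m/s^2


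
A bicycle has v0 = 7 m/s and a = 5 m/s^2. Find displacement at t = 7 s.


Given: v0 = 7 m/s, a = 5 m/s^2, t = 7 s
Using s = v0*t + (1/2)*a*t^2
s = 7*7 + (1/2)*5*7^2
s = 49 + (1/2)*245
s = 49 + 245/2
s = 343/2

343/2 m


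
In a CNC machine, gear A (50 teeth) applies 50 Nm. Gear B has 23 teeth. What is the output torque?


Given: N1 = 50, N2 = 23, T1 = 50 Nm
Using T2/T1 = N2/N1
T2 = T1 * N2 / N1
T2 = 50 * 23 / 50
T2 = 1150 / 50
T2 = 23 Nm

23 Nm


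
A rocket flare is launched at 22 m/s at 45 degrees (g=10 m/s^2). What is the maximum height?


Given: v0 = 22 m/s, theta = 45 deg, g = 10 m/s^2
sin^2(45) = 1/2
Using H = v0^2 * sin^2(theta) / (2*g)
H = 22^2 * 1/2 / (2*10)
H = 484 * 1/2 / 20
H = 242 / 20
H = 121/10 m

121/10 m


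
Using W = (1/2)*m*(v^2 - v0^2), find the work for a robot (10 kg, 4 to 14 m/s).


Given: m = 10 kg, v0 = 4 m/s, v = 14 m/s
Using W = (1/2)*m*(v^2 - v0^2)
v^2 = 14^2 = 196
v0^2 = 4^2 = 16
v^2 - v0^2 = 196 - 16 = 180
W = (1/2)*10*180 = 900 J

900 J


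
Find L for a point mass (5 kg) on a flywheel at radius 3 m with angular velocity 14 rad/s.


Given: m = 5 kg, r = 3 m, omega = 14 rad/s
For a point mass: I = m*r^2
I = 5*3^2 = 5*9 = 45
L = I*omega = 45*14
L = 630 kg*m^2/s

630 kg*m^2/s


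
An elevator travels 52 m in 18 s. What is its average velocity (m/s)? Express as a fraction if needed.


Given: distance d = 52 m, time t = 18 s
Using v = d / t
v = 52 / 18
v = 26/9 m/s

26/9 m/s


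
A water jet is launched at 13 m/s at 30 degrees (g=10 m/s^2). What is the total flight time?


Given: v0 = 13 m/s, theta = 30 deg, g = 10 m/s^2
sin(30) = 1/2
Using T = 2*v0*sin(theta) / g
T = 2*13*1/2 / 10
T = 13 / 10
T = 13/10 s

13/10 s


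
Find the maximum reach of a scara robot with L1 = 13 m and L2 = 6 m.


Given: L1 = 13 m, L2 = 6 m
For a 2-link planar arm, max reach = L1 + L2 (fully extended)
Max reach = 13 + 6
Max reach = 19 m

19 m


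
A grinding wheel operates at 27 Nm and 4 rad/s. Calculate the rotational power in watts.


Given: tau = 27 Nm, omega = 4 rad/s
Using P = tau * omega
P = 27 * 4
P = 108 W

108 W


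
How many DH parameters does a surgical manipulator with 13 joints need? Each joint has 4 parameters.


Given: 13 joints, 4 DH parameters per joint (d, theta, a, alpha)
Total DH parameters = number_of_joints * 4
Total = 13 * 4
Total = 52

52


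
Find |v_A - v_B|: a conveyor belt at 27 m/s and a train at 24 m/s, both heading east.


Given: v_A = 27 m/s east, v_B = 24 m/s east
Both move in the same direction; relative speed = |v_A - v_B|
|27 - 24| = |3|
= 3 m/s

3 m/s


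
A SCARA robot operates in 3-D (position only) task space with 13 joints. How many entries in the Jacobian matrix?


Given: task space dimension = 3, joints = 13
Jacobian is a 3 x 13 matrix
Total entries = rows * columns
Total = 3 * 13
Total = 39

39


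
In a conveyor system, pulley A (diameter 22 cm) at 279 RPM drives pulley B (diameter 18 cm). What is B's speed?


Given: D1 = 22 cm, w1 = 279 RPM, D2 = 18 cm
Using D1*w1 = D2*w2
w2 = D1*w1 / D2
w2 = 22*279 / 18
w2 = 6138 / 18
w2 = 341 RPM

341 RPM


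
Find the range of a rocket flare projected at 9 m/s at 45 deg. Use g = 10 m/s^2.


Given: v0 = 9 m/s, theta = 45 deg, g = 10 m/s^2
sin(2*45) = sin(90) = 1
Using R = v0^2 * sin(2*theta) / g
R = 9^2 * 1 / 10
R = 81 / 10
R = 81/10 m

81/10 m


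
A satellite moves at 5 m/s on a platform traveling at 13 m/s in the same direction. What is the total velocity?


Given: object velocity = 5 m/s, platform velocity = 13 m/s (same direction)
Using classical velocity addition: v_total = v_object + v_platform
v_total = 5 + 13
v_total = 18 m/s

18 m/s


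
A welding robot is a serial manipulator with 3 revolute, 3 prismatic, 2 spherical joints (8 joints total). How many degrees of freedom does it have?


Given: serial robot with 3 revolute, 3 prismatic, 2 spherical joints
DOF contribution per joint type: revolute=1, prismatic=1, spherical=3, fixed=0
DOF = 3*1 + 3*1 + 2*3
DOF = 12

12


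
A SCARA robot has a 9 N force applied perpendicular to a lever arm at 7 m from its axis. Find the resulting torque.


Given: F = 9 N, r = 7 m, angle = 90 deg (perpendicular)
Using tau = F * r * sin(90)
sin(90) = 1
tau = 9 * 7 * 1
tau = 63 Nm

63 Nm


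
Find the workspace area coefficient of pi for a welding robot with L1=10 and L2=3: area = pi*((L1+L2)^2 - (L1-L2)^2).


Given: L1 = 10, L2 = 3
(L1+L2)^2 = (13)^2 = 169
(L1-L2)^2 = (7)^2 = 49
Difference = 169 - 49 = 120
This equals 4*L1*L2 = 4*10*3 = 120
Workspace area = 120*pi

120


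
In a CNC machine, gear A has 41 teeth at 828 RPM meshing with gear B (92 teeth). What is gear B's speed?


Given: N1 = 41 teeth, w1 = 828 RPM, N2 = 92 teeth
Using N1*w1 = N2*w2
w2 = N1*w1 / N2
w2 = 41*828 / 92
w2 = 33948 / 92
w2 = 369 RPM

369 RPM


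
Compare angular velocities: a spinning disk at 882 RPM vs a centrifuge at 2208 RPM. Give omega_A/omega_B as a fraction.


Given: RPM_A = 882, RPM_B = 2208
omega = 2*pi*RPM/60, so omega_A/omega_B = RPM_A / RPM_B
omega_A/omega_B = 882 / 2208
omega_A/omega_B = 147/368

147/368


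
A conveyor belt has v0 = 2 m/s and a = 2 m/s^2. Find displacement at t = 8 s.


Given: v0 = 2 m/s, a = 2 m/s^2, t = 8 s
Using s = v0*t + (1/2)*a*t^2
s = 2*8 + (1/2)*2*8^2
s = 16 + (1/2)*128
s = 16 + 64
s = 80

80 m


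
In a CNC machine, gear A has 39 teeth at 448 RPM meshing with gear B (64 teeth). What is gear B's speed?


Given: N1 = 39 teeth, w1 = 448 RPM, N2 = 64 teeth
Using N1*w1 = N2*w2
w2 = N1*w1 / N2
w2 = 39*448 / 64
w2 = 17472 / 64
w2 = 273 RPM

273 RPM


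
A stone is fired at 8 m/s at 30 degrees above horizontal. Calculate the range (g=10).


Given: v0 = 8 m/s, theta = 30 deg, g = 10 m/s^2
sin(2*30) = sin(60) = sqrt(3)/2
Using R = v0^2 * sin(2*theta) / g
R = 8^2 * (sqrt(3)/2) / 10
R = 64 * sqrt(3) / 20
R = 16/5*sqrt(3) m

16/5*sqrt(3) m


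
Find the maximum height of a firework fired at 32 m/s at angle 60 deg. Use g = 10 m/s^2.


Given: v0 = 32 m/s, theta = 60 deg, g = 10 m/s^2
sin^2(60) = 3/4
Using H = v0^2 * sin^2(theta) / (2*g)
H = 32^2 * 3/4 / (2*10)
H = 1024 * 3/4 / 20
H = 768 / 20
H = 192/5 m

192/5 m


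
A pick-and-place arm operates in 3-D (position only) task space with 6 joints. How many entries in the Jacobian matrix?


Given: task space dimension = 3, joints = 6
Jacobian is a 3 x 6 matrix
Total entries = rows * columns
Total = 3 * 6
Total = 18

18


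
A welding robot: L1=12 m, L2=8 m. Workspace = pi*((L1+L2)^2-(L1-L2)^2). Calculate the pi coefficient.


Given: L1 = 12, L2 = 8
(L1+L2)^2 = (20)^2 = 400
(L1-L2)^2 = (4)^2 = 16
Difference = 400 - 16 = 384
This equals 4*L1*L2 = 4*12*8 = 384
Workspace area = 384*pi

384


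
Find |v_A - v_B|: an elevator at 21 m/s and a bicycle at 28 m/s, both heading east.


Given: v_A = 21 m/s east, v_B = 28 m/s east
Both move in the same direction; relative speed = |v_A - v_B|
|21 - 28| = |-7|
= 7 m/s

7 m/s


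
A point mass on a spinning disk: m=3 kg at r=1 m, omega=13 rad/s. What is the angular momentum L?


Given: m = 3 kg, r = 1 m, omega = 13 rad/s
For a point mass: I = m*r^2
I = 3*1^2 = 3*1 = 3
L = I*omega = 3*13
L = 39 kg*m^2/s

39 kg*m^2/s


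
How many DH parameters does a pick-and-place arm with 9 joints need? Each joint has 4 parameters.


Given: 9 joints, 4 DH parameters per joint (d, theta, a, alpha)
Total DH parameters = number_of_joints * 4
Total = 9 * 4
Total = 36

36


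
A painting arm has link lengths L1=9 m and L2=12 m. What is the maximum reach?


Given: L1 = 9 m, L2 = 12 m
For a 2-link planar arm, max reach = L1 + L2 (fully extended)
Max reach = 9 + 12
Max reach = 21 m

21 m


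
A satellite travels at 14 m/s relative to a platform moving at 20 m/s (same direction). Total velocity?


Given: object velocity = 14 m/s, platform velocity = 20 m/s (same direction)
Using classical velocity addition: v_total = v_object + v_platform
v_total = 14 + 20
v_total = 34 m/s

34 m/s


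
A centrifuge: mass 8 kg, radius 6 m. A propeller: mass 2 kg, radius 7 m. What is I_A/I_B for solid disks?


Given: M1=8 kg, R1=6 m, M2=2 kg, R2=7 m
For a disk: I = (1/2)*M*R^2, so I_A/I_B = (M1*R1^2)/(M2*R2^2)
M1*R1^2 = 8*36 = 288
M2*R2^2 = 2*49 = 98
I_A/I_B = 288/98 = 144/49

144/49


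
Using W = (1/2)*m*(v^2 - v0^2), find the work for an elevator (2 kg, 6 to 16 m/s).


Given: m = 2 kg, v0 = 6 m/s, v = 16 m/s
Using W = (1/2)*m*(v^2 - v0^2)
v^2 = 16^2 = 256
v0^2 = 6^2 = 36
v^2 - v0^2 = 256 - 36 = 220
W = (1/2)*2*220 = 220 J

220 J


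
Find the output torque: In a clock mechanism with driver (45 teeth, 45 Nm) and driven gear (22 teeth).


Given: N1 = 45, N2 = 22, T1 = 45 Nm
Using T2/T1 = N2/N1
T2 = T1 * N2 / N1
T2 = 45 * 22 / 45
T2 = 990 / 45
T2 = 22 Nm

22 Nm


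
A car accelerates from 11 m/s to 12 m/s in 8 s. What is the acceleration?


Given: initial velocity v0 = 11 m/s, final velocity v = 12 m/s, time t = 8 s
Using a = (v - v0) / t
a = (12 - 11) / 8
a = 1 / 8
a = 1/8 m/s^2

1/8 m/s^2


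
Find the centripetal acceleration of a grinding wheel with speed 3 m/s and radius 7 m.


Given: v = 3 m/s, r = 7 m
Using a_c = v^2 / r
a_c = 3^2 / 7
a_c = 9 / 7
a_c = 9/7 m/s^2

9/7 m/s^2


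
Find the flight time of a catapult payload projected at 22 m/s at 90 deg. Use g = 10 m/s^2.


Given: v0 = 22 m/s, theta = 90 deg, g = 10 m/s^2
sin(90) = 1
Using T = 2*v0*sin(theta) / g
T = 2*22*1 / 10
T = 44 / 10
T = 22/5 s

22/5 s


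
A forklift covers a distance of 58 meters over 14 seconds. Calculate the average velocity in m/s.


Given: distance d = 58 m, time t = 14 s
Using v = d / t
v = 58 / 14
v = 29/7 m/s

29/7 m/s


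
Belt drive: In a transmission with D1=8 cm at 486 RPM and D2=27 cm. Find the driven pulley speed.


Given: D1 = 8 cm, w1 = 486 RPM, D2 = 27 cm
Using D1*w1 = D2*w2
w2 = D1*w1 / D2
w2 = 8*486 / 27
w2 = 3888 / 27
w2 = 144 RPM

144 RPM


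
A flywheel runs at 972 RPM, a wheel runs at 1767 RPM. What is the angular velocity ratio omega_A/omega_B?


Given: RPM_A = 972, RPM_B = 1767
omega = 2*pi*RPM/60, so omega_A/omega_B = RPM_A / RPM_B
omega_A/omega_B = 972 / 1767
omega_A/omega_B = 324/589

324/589


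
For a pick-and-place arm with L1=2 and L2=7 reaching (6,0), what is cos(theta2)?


Given: L1 = 2, L2 = 7, target (x, y) = (6, 0)
Using cos(theta2) = (x^2 + y^2 - L1^2 - L2^2) / (2*L1*L2)
x^2 + y^2 = 6^2 + 0 = 36
L1^2 + L2^2 = 4 + 49 = 53
Numerator = 36 - 53 = -17
Denominator = 2*2*7 = 28
cos(theta2) = -17/28 = -17/28

-17/28


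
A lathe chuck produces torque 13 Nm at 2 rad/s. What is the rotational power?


Given: tau = 13 Nm, omega = 2 rad/s
Using P = tau * omega
P = 13 * 2
P = 26 W

26 W


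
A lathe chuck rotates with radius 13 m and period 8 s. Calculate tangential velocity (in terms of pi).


Given: radius r = 13 m, period T = 8 s
Using v = 2*pi*r / T
v = 2*pi*13 / 8
v = 26*pi / 8
v = 13/4*pi m/s

13/4*pi m/s


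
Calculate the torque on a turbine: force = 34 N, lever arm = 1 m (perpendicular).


Given: F = 34 N, r = 1 m, angle = 90 deg (perpendicular)
Using tau = F * r * sin(90)
sin(90) = 1
tau = 34 * 1 * 1
tau = 34 Nm

34 Nm


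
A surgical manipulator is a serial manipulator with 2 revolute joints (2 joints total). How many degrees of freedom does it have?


Given: serial robot with 2 revolute joints
DOF contribution per joint type: revolute=1, prismatic=1, spherical=3, fixed=0
DOF = 2*1
DOF = 2

2


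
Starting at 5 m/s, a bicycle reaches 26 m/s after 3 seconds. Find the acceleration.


Given: initial velocity v0 = 5 m/s, final velocity v = 26 m/s, time t = 3 s
Using a = (v - v0) / t
a = (26 - 5) / 3
a = 21 / 3
a = 7 m/s^2

7 m/s^2


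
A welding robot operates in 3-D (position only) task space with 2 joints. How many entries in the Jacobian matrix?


Given: task space dimension = 3, joints = 2
Jacobian is a 3 x 2 matrix
Total entries = rows * columns
Total = 3 * 2
Total = 6

6


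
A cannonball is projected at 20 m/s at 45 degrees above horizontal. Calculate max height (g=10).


Given: v0 = 20 m/s, theta = 45 deg, g = 10 m/s^2
sin^2(45) = 1/2
Using H = v0^2 * sin^2(theta) / (2*g)
H = 20^2 * 1/2 / (2*10)
H = 400 * 1/2 / 20
H = 200 / 20
H = 10 m

10 m


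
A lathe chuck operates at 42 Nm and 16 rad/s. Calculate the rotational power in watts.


Given: tau = 42 Nm, omega = 16 rad/s
Using P = tau * omega
P = 42 * 16
P = 672 W

672 W


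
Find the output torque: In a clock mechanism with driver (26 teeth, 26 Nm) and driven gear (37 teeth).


Given: N1 = 26, N2 = 37, T1 = 26 Nm
Using T2/T1 = N2/N1
T2 = T1 * N2 / N1
T2 = 26 * 37 / 26
T2 = 962 / 26
T2 = 37 Nm

37 Nm


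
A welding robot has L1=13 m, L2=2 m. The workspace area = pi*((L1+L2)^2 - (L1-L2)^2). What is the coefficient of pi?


Given: L1 = 13, L2 = 2
(L1+L2)^2 = (15)^2 = 225
(L1-L2)^2 = (11)^2 = 121
Difference = 225 - 121 = 104
This equals 4*L1*L2 = 4*13*2 = 104
Workspace area = 104*pi

104


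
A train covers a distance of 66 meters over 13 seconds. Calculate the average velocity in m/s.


Given: distance d = 66 m, time t = 13 s
Using v = d / t
v = 66 / 13
v = 66/13 m/s

66/13 m/s


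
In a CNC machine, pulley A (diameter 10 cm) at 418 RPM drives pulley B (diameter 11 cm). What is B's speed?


Given: D1 = 10 cm, w1 = 418 RPM, D2 = 11 cm
Using D1*w1 = D2*w2
w2 = D1*w1 / D2
w2 = 10*418 / 11
w2 = 4180 / 11
w2 = 380 RPM

380 RPM


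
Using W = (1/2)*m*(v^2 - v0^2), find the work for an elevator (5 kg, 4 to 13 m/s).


Given: m = 5 kg, v0 = 4 m/s, v = 13 m/s
Using W = (1/2)*m*(v^2 - v0^2)
v^2 = 13^2 = 169
v0^2 = 4^2 = 16
v^2 - v0^2 = 169 - 16 = 153
W = (1/2)*5*153 = 765/2 J

765/2 J


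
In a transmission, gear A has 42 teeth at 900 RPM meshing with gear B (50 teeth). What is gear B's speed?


Given: N1 = 42 teeth, w1 = 900 RPM, N2 = 50 teeth
Using N1*w1 = N2*w2
w2 = N1*w1 / N2
w2 = 42*900 / 50
w2 = 37800 / 50
w2 = 756 RPM

756 RPM


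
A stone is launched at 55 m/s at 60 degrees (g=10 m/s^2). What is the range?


Given: v0 = 55 m/s, theta = 60 deg, g = 10 m/s^2
sin(2*60) = sin(120) = sqrt(3)/2
Using R = v0^2 * sin(2*theta) / g
R = 55^2 * (sqrt(3)/2) / 10
R = 3025 * sqrt(3) / 20
R = 605/4*sqrt(3) m

605/4*sqrt(3) m


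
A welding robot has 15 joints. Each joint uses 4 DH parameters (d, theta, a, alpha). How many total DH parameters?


Given: 15 joints, 4 DH parameters per joint (d, theta, a, alpha)
Total DH parameters = number_of_joints * 4
Total = 15 * 4
Total = 60

60


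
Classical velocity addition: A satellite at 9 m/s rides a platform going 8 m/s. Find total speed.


Given: object velocity = 9 m/s, platform velocity = 8 m/s (same direction)
Using classical velocity addition: v_total = v_object + v_platform
v_total = 9 + 8
v_total = 17 m/s

17 m/s


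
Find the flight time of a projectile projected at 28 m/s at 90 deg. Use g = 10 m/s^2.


Given: v0 = 28 m/s, theta = 90 deg, g = 10 m/s^2
sin(90) = 1
Using T = 2*v0*sin(theta) / g
T = 2*28*1 / 10
T = 56 / 10
T = 28/5 s

28/5 s


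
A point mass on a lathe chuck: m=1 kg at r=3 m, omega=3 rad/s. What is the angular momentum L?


Given: m = 1 kg, r = 3 m, omega = 3 rad/s
For a point mass: I = m*r^2
I = 1*3^2 = 1*9 = 9
L = I*omega = 9*3
L = 27 kg*m^2/s

27 kg*m^2/s


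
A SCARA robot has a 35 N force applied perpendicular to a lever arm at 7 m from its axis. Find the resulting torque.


Given: F = 35 N, r = 7 m, angle = 90 deg (perpendicular)
Using tau = F * r * sin(90)
sin(90) = 1
tau = 35 * 7 * 1
tau = 245 Nm

245 Nm


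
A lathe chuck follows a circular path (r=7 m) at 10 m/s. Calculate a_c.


Given: v = 10 m/s, r = 7 m
Using a_c = v^2 / r
a_c = 10^2 / 7
a_c = 100 / 7
a_c = 100/7 m/s^2

100/7 m/s^2


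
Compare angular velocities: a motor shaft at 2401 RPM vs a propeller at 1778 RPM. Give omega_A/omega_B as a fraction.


Given: RPM_A = 2401, RPM_B = 1778
omega = 2*pi*RPM/60, so omega_A/omega_B = RPM_A / RPM_B
omega_A/omega_B = 2401 / 1778
omega_A/omega_B = 343/254

343/254


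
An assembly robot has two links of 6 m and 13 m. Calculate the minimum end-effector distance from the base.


Given: L1 = 6 m, L2 = 13 m
For a 2-link planar arm, min reach = |L1 - L2| (second link folded back)
Min reach = |6 - 13|
Min reach = 7 m

7 m


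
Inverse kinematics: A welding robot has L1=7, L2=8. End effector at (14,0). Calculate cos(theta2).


Given: L1 = 7, L2 = 8, target (x, y) = (14, 0)
Using cos(theta2) = (x^2 + y^2 - L1^2 - L2^2) / (2*L1*L2)
x^2 + y^2 = 14^2 + 0 = 196
L1^2 + L2^2 = 49 + 64 = 113
Numerator = 196 - 113 = 83
Denominator = 2*7*8 = 112
cos(theta2) = 83/112 = 83/112

83/112


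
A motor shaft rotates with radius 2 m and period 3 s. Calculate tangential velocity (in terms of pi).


Given: radius r = 2 m, period T = 3 s
Using v = 2*pi*r / T
v = 2*pi*2 / 3
v = 4*pi / 3
v = 4/3*pi m/s

4/3*pi m/s


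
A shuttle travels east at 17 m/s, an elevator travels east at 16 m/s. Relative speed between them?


Given: v_A = 17 m/s east, v_B = 16 m/s east
Both move in the same direction; relative speed = |v_A - v_B|
|17 - 16| = |1|
= 1 m/s

1 m/s


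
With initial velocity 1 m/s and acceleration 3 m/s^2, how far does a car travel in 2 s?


Given: v0 = 1 m/s, a = 3 m/s^2, t = 2 s
Using s = v0*t + (1/2)*a*t^2
s = 1*2 + (1/2)*3*2^2
s = 2 + (1/2)*12
s = 2 + 6
s = 8

8 m


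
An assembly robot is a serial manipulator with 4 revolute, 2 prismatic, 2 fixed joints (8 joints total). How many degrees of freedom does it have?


Given: serial robot with 4 revolute, 2 prismatic, 2 fixed joints
DOF contribution per joint type: revolute=1, prismatic=1, spherical=3, fixed=0
DOF = 4*1 + 2*1 + 2*0
DOF = 6

6


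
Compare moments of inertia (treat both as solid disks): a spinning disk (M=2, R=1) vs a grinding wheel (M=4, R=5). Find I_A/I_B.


Given: M1=2 kg, R1=1 m, M2=4 kg, R2=5 m
For a disk: I = (1/2)*M*R^2, so I_A/I_B = (M1*R1^2)/(M2*R2^2)
M1*R1^2 = 2*1 = 2
M2*R2^2 = 4*25 = 100
I_A/I_B = 2/100 = 1/50

1/50


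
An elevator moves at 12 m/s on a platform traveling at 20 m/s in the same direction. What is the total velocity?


Given: object velocity = 12 m/s, platform velocity = 20 m/s (same direction)
Using classical velocity addition: v_total = v_object + v_platform
v_total = 12 + 20
v_total = 32 m/s

32 m/s


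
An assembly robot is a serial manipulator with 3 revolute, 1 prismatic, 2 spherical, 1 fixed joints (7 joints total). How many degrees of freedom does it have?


Given: serial robot with 3 revolute, 1 prismatic, 2 spherical, 1 fixed joints
DOF contribution per joint type: revolute=1, prismatic=1, spherical=3, fixed=0
DOF = 3*1 + 1*1 + 2*3 + 1*0
DOF = 10

10


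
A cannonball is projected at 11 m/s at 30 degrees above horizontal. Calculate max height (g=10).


Given: v0 = 11 m/s, theta = 30 deg, g = 10 m/s^2
sin^2(30) = 1/4
Using H = v0^2 * sin^2(theta) / (2*g)
H = 11^2 * 1/4 / (2*10)
H = 121 * 1/4 / 20
H = 121/4 / 20
H = 121/80 m

121/80 m


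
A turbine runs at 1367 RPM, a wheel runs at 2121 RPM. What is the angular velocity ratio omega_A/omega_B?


Given: RPM_A = 1367, RPM_B = 2121
omega = 2*pi*RPM/60, so omega_A/omega_B = RPM_A / RPM_B
omega_A/omega_B = 1367 / 2121
omega_A/omega_B = 1367/2121

1367/2121


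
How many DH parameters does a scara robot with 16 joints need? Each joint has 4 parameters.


Given: 16 joints, 4 DH parameters per joint (d, theta, a, alpha)
Total DH parameters = number_of_joints * 4
Total = 16 * 4
Total = 64

64


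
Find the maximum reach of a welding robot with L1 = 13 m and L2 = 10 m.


Given: L1 = 13 m, L2 = 10 m
For a 2-link planar arm, max reach = L1 + L2 (fully extended)
Max reach = 13 + 10
Max reach = 23 m

23 m


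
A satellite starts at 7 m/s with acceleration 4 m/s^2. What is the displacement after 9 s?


Given: v0 = 7 m/s, a = 4 m/s^2, t = 9 s
Using s = v0*t + (1/2)*a*t^2
s = 7*9 + (1/2)*4*9^2
s = 63 + (1/2)*324
s = 63 + 162
s = 225

225 m


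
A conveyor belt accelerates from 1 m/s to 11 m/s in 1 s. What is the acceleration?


Given: initial velocity v0 = 1 m/s, final velocity v = 11 m/s, time t = 1 s
Using a = (v - v0) / t
a = (11 - 1) / 1
a = 10 / 1
a = 10 m/s^2

10 m/s^2


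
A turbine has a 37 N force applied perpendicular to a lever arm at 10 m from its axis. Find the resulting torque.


Given: F = 37 N, r = 10 m, angle = 90 deg (perpendicular)
Using tau = F * r * sin(90)
sin(90) = 1
tau = 37 * 10 * 1
tau = 370 Nm

370 Nm


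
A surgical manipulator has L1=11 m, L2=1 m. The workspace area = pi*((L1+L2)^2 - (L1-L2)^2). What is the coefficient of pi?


Given: L1 = 11, L2 = 1
(L1+L2)^2 = (12)^2 = 144
(L1-L2)^2 = (10)^2 = 100
Difference = 144 - 100 = 44
This equals 4*L1*L2 = 4*11*1 = 44
Workspace area = 44*pi

44


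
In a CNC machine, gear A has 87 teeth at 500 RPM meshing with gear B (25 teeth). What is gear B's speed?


Given: N1 = 87 teeth, w1 = 500 RPM, N2 = 25 teeth
Using N1*w1 = N2*w2
w2 = N1*w1 / N2
w2 = 87*500 / 25
w2 = 43500 / 25
w2 = 1740 RPM

1740 RPM


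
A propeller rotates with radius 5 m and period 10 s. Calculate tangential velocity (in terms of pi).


Given: radius r = 5 m, period T = 10 s
Using v = 2*pi*r / T
v = 2*pi*5 / 10
v = 10*pi / 10
v = 1*pi m/s

1*pi m/s


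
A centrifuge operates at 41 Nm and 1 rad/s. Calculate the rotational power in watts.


Given: tau = 41 Nm, omega = 1 rad/s
Using P = tau * omega
P = 41 * 1
P = 41 W

41 W


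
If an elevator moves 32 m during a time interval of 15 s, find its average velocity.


Given: distance d = 32 m, time t = 15 s
Using v = d / t
v = 32 / 15
v = 32/15 m/s

32/15 m/s


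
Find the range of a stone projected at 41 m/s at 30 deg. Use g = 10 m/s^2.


Given: v0 = 41 m/s, theta = 30 deg, g = 10 m/s^2
sin(2*30) = sin(60) = sqrt(3)/2
Using R = v0^2 * sin(2*theta) / g
R = 41^2 * (sqrt(3)/2) / 10
R = 1681 * sqrt(3) / 20
R = 1681/20*sqrt(3) m

1681/20*sqrt(3) m


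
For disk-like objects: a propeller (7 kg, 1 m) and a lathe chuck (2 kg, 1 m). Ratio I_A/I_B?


Given: M1=7 kg, R1=1 m, M2=2 kg, R2=1 m
For a disk: I = (1/2)*M*R^2, so I_A/I_B = (M1*R1^2)/(M2*R2^2)
M1*R1^2 = 7*1 = 7
M2*R2^2 = 2*1 = 2
I_A/I_B = 7/2 = 7/2

7/2


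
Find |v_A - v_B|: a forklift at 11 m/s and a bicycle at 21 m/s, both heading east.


Given: v_A = 11 m/s east, v_B = 21 m/s east
Both move in the same direction; relative speed = |v_A - v_B|
|11 - 21| = |-10|
= 10 m/s

10 m/s


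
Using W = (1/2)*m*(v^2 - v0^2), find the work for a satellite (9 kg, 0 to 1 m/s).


Given: m = 9 kg, v0 = 0 m/s, v = 1 m/s
Using W = (1/2)*m*(v^2 - v0^2)
v^2 = 1^2 = 1
v0^2 = 0^2 = 0
v^2 - v0^2 = 1 - 0 = 1
W = (1/2)*9*1 = 9/2 J

9/2 J


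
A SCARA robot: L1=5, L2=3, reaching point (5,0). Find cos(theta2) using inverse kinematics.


Given: L1 = 5, L2 = 3, target (x, y) = (5, 0)
Using cos(theta2) = (x^2 + y^2 - L1^2 - L2^2) / (2*L1*L2)
x^2 + y^2 = 5^2 + 0 = 25
L1^2 + L2^2 = 25 + 9 = 34
Numerator = 25 - 34 = -9
Denominator = 2*5*3 = 30
cos(theta2) = -9/30 = -3/10

-3/10


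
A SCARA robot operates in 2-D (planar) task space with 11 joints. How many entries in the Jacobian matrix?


Given: task space dimension = 2, joints = 11
Jacobian is a 2 x 11 matrix
Total entries = rows * columns
Total = 2 * 11
Total = 22

22


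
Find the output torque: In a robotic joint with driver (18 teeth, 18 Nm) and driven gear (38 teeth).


Given: N1 = 18, N2 = 38, T1 = 18 Nm
Using T2/T1 = N2/N1
T2 = T1 * N2 / N1
T2 = 18 * 38 / 18
T2 = 684 / 18
T2 = 38 Nm

38 Nm


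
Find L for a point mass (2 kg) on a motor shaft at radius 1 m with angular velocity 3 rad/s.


Given: m = 2 kg, r = 1 m, omega = 3 rad/s
For a point mass: I = m*r^2
I = 2*1^2 = 2*1 = 2
L = I*omega = 2*3
L = 6 kg*m^2/s

6 kg*m^2/s


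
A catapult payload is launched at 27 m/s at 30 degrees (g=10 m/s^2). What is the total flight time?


Given: v0 = 27 m/s, theta = 30 deg, g = 10 m/s^2
sin(30) = 1/2
Using T = 2*v0*sin(theta) / g
T = 2*27*1/2 / 10
T = 27 / 10
T = 27/10 s

27/10 s


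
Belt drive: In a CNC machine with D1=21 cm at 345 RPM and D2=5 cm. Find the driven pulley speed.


Given: D1 = 21 cm, w1 = 345 RPM, D2 = 5 cm
Using D1*w1 = D2*w2
w2 = D1*w1 / D2
w2 = 21*345 / 5
w2 = 7245 / 5
w2 = 1449 RPM

1449 RPM


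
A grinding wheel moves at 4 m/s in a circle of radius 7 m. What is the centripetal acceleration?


Given: v = 4 m/s, r = 7 m
Using a_c = v^2 / r
a_c = 4^2 / 7
a_c = 16 / 7
a_c = 16/7 m/s^2

16/7 m/s^2


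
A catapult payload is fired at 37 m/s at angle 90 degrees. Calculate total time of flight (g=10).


Given: v0 = 37 m/s, theta = 90 deg, g = 10 m/s^2
sin(90) = 1
Using T = 2*v0*sin(theta) / g
T = 2*37*1 / 10
T = 74 / 10
T = 37/5 s

37/5 s


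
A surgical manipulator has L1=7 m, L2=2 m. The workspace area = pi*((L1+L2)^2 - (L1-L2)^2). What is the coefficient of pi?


Given: L1 = 7, L2 = 2
(L1+L2)^2 = (9)^2 = 81
(L1-L2)^2 = (5)^2 = 25
Difference = 81 - 25 = 56
This equals 4*L1*L2 = 4*7*2 = 56
Workspace area = 56*pi

56


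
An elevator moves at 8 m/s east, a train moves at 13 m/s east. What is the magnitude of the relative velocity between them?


Given: v_A = 8 m/s east, v_B = 13 m/s east
Both move in the same direction; relative speed = |v_A - v_B|
|8 - 13| = |-5|
= 5 m/s

5 m/s


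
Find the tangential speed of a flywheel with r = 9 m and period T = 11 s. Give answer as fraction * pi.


Given: radius r = 9 m, period T = 11 s
Using v = 2*pi*r / T
v = 2*pi*9 / 11
v = 18*pi / 11
v = 18/11*pi m/s

18/11*pi m/s


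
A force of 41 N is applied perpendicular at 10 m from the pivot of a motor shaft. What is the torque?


Given: F = 41 N, r = 10 m, angle = 90 deg (perpendicular)
Using tau = F * r * sin(90)
sin(90) = 1
tau = 41 * 10 * 1
tau = 410 Nm

410 Nm


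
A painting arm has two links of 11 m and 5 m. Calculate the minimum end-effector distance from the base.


Given: L1 = 11 m, L2 = 5 m
For a 2-link planar arm, min reach = |L1 - L2| (second link folded back)
Min reach = |11 - 5|
Min reach = 6 m

6 m


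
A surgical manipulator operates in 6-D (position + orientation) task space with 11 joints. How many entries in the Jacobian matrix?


Given: task space dimension = 6, joints = 11
Jacobian is a 6 x 11 matrix
Total entries = rows * columns
Total = 6 * 11
Total = 66

66


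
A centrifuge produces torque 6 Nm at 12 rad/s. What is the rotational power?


Given: tau = 6 Nm, omega = 12 rad/s
Using P = tau * omega
P = 6 * 12
P = 72 W

72 W


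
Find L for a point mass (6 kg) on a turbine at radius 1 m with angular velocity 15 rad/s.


Given: m = 6 kg, r = 1 m, omega = 15 rad/s
For a point mass: I = m*r^2
I = 6*1^2 = 6*1 = 6
L = I*omega = 6*15
L = 90 kg*m^2/s

90 kg*m^2/s


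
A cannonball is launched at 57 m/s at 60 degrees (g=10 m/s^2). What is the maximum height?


Given: v0 = 57 m/s, theta = 60 deg, g = 10 m/s^2
sin^2(60) = 3/4
Using H = v0^2 * sin^2(theta) / (2*g)
H = 57^2 * 3/4 / (2*10)
H = 3249 * 3/4 / 20
H = 9747/4 / 20
H = 9747/80 m

9747/80 m


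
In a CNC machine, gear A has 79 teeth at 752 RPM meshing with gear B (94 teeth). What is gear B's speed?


Given: N1 = 79 teeth, w1 = 752 RPM, N2 = 94 teeth
Using N1*w1 = N2*w2
w2 = N1*w1 / N2
w2 = 79*752 / 94
w2 = 59408 / 94
w2 = 632 RPM

632 RPM


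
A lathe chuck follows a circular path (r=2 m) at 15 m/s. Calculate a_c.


Given: v = 15 m/s, r = 2 m
Using a_c = v^2 / r
a_c = 15^2 / 2
a_c = 225 / 2
a_c = 225/2 m/s^2

225/2 m/s^2


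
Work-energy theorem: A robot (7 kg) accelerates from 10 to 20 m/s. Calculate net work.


Given: m = 7 kg, v0 = 10 m/s, v = 20 m/s
Using W = (1/2)*m*(v^2 - v0^2)
v^2 = 20^2 = 400
v0^2 = 10^2 = 100
v^2 - v0^2 = 400 - 100 = 300
W = (1/2)*7*300 = 1050 J

1050 J


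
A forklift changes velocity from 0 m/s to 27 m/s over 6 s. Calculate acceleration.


Given: initial velocity v0 = 0 m/s, final velocity v = 27 m/s, time t = 6 s
Using a = (v - v0) / t
a = (27 - 0) / 6
a = 27 / 6
a = 9/2 m/s^2

9/2 m/s^2


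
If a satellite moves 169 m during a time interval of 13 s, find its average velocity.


Given: distance d = 169 m, time t = 13 s
Using v = d / t
v = 169 / 13
v = 13 m/s

13 m/s


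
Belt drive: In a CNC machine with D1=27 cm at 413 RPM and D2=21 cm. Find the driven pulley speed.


Given: D1 = 27 cm, w1 = 413 RPM, D2 = 21 cm
Using D1*w1 = D2*w2
w2 = D1*w1 / D2
w2 = 27*413 / 21
w2 = 11151 / 21
w2 = 531 RPM

531 RPM


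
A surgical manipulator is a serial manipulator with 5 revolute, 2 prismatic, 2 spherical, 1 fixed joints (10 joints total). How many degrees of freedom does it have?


Given: serial robot with 5 revolute, 2 prismatic, 2 spherical, 1 fixed joints
DOF contribution per joint type: revolute=1, prismatic=1, spherical=3, fixed=0
DOF = 5*1 + 2*1 + 2*3 + 1*0
DOF = 13

13


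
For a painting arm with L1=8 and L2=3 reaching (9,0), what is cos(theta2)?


Given: L1 = 8, L2 = 3, target (x, y) = (9, 0)
Using cos(theta2) = (x^2 + y^2 - L1^2 - L2^2) / (2*L1*L2)
x^2 + y^2 = 9^2 + 0 = 81
L1^2 + L2^2 = 64 + 9 = 73
Numerator = 81 - 73 = 8
Denominator = 2*8*3 = 48
cos(theta2) = 8/48 = 1/6

1/6


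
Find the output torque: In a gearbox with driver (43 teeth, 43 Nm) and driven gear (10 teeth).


Given: N1 = 43, N2 = 10, T1 = 43 Nm
Using T2/T1 = N2/N1
T2 = T1 * N2 / N1
T2 = 43 * 10 / 43
T2 = 430 / 43
T2 = 10 Nm

10 Nm


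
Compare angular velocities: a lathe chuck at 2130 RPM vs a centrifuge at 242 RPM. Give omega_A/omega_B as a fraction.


Given: RPM_A = 2130, RPM_B = 242
omega = 2*pi*RPM/60, so omega_A/omega_B = RPM_A / RPM_B
omega_A/omega_B = 2130 / 242
omega_A/omega_B = 1065/121

1065/121


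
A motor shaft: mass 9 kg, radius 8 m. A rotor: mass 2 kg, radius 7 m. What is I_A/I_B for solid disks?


Given: M1=9 kg, R1=8 m, M2=2 kg, R2=7 m
For a disk: I = (1/2)*M*R^2, so I_A/I_B = (M1*R1^2)/(M2*R2^2)
M1*R1^2 = 9*64 = 576
M2*R2^2 = 2*49 = 98
I_A/I_B = 576/98 = 288/49

288/49


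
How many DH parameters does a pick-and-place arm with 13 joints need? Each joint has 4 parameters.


Given: 13 joints, 4 DH parameters per joint (d, theta, a, alpha)
Total DH parameters = number_of_joints * 4
Total = 13 * 4
Total = 52

52


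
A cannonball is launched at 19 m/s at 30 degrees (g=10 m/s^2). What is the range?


Given: v0 = 19 m/s, theta = 30 deg, g = 10 m/s^2
sin(2*30) = sin(60) = sqrt(3)/2
Using R = v0^2 * sin(2*theta) / g
R = 19^2 * (sqrt(3)/2) / 10
R = 361 * sqrt(3) / 20
R = 361/20*sqrt(3) m

361/20*sqrt(3) m


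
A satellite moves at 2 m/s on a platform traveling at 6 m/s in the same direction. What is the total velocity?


Given: object velocity = 2 m/s, platform velocity = 6 m/s (same direction)
Using classical velocity addition: v_total = v_object + v_platform
v_total = 2 + 6
v_total = 8 m/s

8 m/s


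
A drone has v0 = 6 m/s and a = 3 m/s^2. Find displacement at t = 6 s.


Given: v0 = 6 m/s, a = 3 m/s^2, t = 6 s
Using s = v0*t + (1/2)*a*t^2
s = 6*6 + (1/2)*3*6^2
s = 36 + (1/2)*108
s = 36 + 54
s = 90

90 m


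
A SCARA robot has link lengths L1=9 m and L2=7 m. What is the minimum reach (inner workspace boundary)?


Given: L1 = 9 m, L2 = 7 m
For a 2-link planar arm, min reach = |L1 - L2| (second link folded back)
Min reach = |9 - 7|
Min reach = 2 m

2 m


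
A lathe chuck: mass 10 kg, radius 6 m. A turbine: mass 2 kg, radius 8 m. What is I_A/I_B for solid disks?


Given: M1=10 kg, R1=6 m, M2=2 kg, R2=8 m
For a disk: I = (1/2)*M*R^2, so I_A/I_B = (M1*R1^2)/(M2*R2^2)
M1*R1^2 = 10*36 = 360
M2*R2^2 = 2*64 = 128
I_A/I_B = 360/128 = 45/16

45/16


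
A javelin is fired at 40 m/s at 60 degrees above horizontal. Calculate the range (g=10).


Given: v0 = 40 m/s, theta = 60 deg, g = 10 m/s^2
sin(2*60) = sin(120) = sqrt(3)/2
Using R = v0^2 * sin(2*theta) / g
R = 40^2 * (sqrt(3)/2) / 10
R = 1600 * sqrt(3) / 20
R = 80*sqrt(3) m

80*sqrt(3) m


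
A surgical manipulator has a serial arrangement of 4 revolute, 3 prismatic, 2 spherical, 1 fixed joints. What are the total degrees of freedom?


Given: serial robot with 4 revolute, 3 prismatic, 2 spherical, 1 fixed joints
DOF contribution per joint type: revolute=1, prismatic=1, spherical=3, fixed=0
DOF = 4*1 + 3*1 + 2*3 + 1*0
DOF = 13

13


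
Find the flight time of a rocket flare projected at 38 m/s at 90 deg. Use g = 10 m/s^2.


Given: v0 = 38 m/s, theta = 90 deg, g = 10 m/s^2
sin(90) = 1
Using T = 2*v0*sin(theta) / g
T = 2*38*1 / 10
T = 76 / 10
T = 38/5 s

38/5 s


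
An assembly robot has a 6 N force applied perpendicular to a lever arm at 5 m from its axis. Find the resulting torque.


Given: F = 6 N, r = 5 m, angle = 90 deg (perpendicular)
Using tau = F * r * sin(90)
sin(90) = 1
tau = 6 * 5 * 1
tau = 30 Nm

30 Nm


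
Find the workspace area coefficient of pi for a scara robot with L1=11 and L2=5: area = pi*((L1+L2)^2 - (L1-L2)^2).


Given: L1 = 11, L2 = 5
(L1+L2)^2 = (16)^2 = 256
(L1-L2)^2 = (6)^2 = 36
Difference = 256 - 36 = 220
This equals 4*L1*L2 = 4*11*5 = 220
Workspace area = 220*pi

220


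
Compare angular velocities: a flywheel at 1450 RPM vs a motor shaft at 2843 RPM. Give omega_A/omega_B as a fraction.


Given: RPM_A = 1450, RPM_B = 2843
omega = 2*pi*RPM/60, so omega_A/omega_B = RPM_A / RPM_B
omega_A/omega_B = 1450 / 2843
omega_A/omega_B = 1450/2843

1450/2843
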